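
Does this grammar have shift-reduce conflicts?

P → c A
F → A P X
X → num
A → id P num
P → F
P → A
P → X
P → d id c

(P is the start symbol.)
Yes — I1: [P → A .] vs [A → . id P num]

A shift-reduce conflict occurs when an LR(0) state has both:
  - a complete (reduce) item [A → α .] (dot at the end), and
  - a shift item [B → β . c γ] (dot before a terminal).

Augment with P' → P and build the canonical LR(0) collection (I0 = CLOSURE({[P' → . P]}), then GOTO on every symbol after a dot until no new states appear). It has 16 states:
  I0: { [A → . id P num], [F → . A P X], [P → . A], [P → . F], [P → . X], [P → . c A], [P → . d id c], [P' → . P], [X → . num] }  — shift
  I1: { [A → . id P num], [F → . A P X], [F → A . P X], [P → . A], [P → . F], [P → . X], [P → . c A], [P → . d id c], [P → A .], [X → . num] }  — shift, reduce
  I2: { [P → F .] }  — reduce
  I3: { [P' → P .] }  — accept
  I4: { [P → X .] }  — reduce
  I5: { [A → . id P num], [P → c . A] }  — shift
  I6: { [P → d . id c] }  — shift
  I7: { [A → . id P num], [A → id . P num], [F → . A P X], [P → . A], [P → . F], [P → . X], [P → . c A], [P → . d id c], [X → . num] }  — shift
  I8: { [X → num .] }  — reduce
  I9: { [A → id P . num] }  — shift
  I10: { [A → id P num .] }  — reduce
  I11: { [P → d id . c] }  — shift
  I12: { [P → d id c .] }  — reduce
  I13: { [P → c A .] }  — reduce
  I14: { [F → A P . X], [X → . num] }  — shift
  I15: { [F → A P X .] }  — reduce

I1 contains reduce item [P → A .] and shift items [A → . id P num], [P → . c A], [P → . d id c], [X → . num] — shift-reduce conflict.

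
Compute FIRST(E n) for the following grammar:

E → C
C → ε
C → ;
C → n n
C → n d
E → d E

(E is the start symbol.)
FIRST sets of the non-terminals involved (from the grammar, by fixed-point iteration):
  FIRST(E) = { ';', 'd', 'n', ε }

To compute FIRST(E n), process the symbols left to right:
Symbol E is a non-terminal. Add FIRST(E) \ {ε} = { ';', 'd', 'n' }
E is nullable (ε ∈ FIRST(E)), continue to the next symbol.
Symbol n is a terminal. Add 'n' and stop.
FIRST(E n) = { ';', 'd', 'n' }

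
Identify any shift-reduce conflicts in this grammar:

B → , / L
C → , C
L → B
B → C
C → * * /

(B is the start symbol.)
A shift-reduce conflict occurs when an LR(0) state has both:
  - a complete (reduce) item [A → α .] (dot at the end), and
  - a shift item [B → β . c γ] (dot before a terminal).

Augment with B' → B and build the canonical LR(0) collection (I0 = CLOSURE({[B' → . B]}), then GOTO on every symbol after a dot until no new states appear). It has 12 states:
  I0: { [B → . , / L], [B → . C], [B' → . B], [C → . * * /], [C → . , C] }  — shift
  I1: { [C → * . * /] }  — shift
  I2: { [B → , . / L], [C → , . C], [C → . * * /], [C → . , C] }  — shift
  I3: { [B' → B .] }  — accept
  I4: { [B → C .] }  — reduce
  I5: { [C → , . C], [C → . * * /], [C → . , C] }  — shift
  I6: { [B → , / . L], [B → . , / L], [B → . C], [C → . * * /], [C → . , C], [L → . B] }  — shift
  I7: { [C → , C .] }  — reduce
  I8: { [L → B .] }  — reduce
  I9: { [B → , / L .] }  — reduce
  I10: { [C → * * . /] }  — shift
  I11: { [C → * * / .] }  — reduce

No state contains both a complete item and a shift item.

Answer: No shift-reduce conflicts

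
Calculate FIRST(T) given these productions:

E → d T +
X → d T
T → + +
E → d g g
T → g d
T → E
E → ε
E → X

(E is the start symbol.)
{ '+', 'd', 'g', ε }

To compute FIRST(T), examine every production with T on the left-hand side, reading each right-hand side left to right until a non-nullable symbol is reached.

FIRST sets of the other non-terminals involved (by the same procedure, iterated to a fixed point):
  FIRST(E) = { 'd', ε }

From T → + +:
  - '+' is a terminal: add '+' and stop
From T → g d:
  - g is a terminal: add 'g' and stop
From T → E:
  - E is a non-terminal: add FIRST(E) \ {ε} = { 'd' }
    E is nullable and nothing follows, so the whole right-hand side can vanish: ε ∈ FIRST(T)

Collecting: FIRST(T) = { '+', 'd', 'g', ε }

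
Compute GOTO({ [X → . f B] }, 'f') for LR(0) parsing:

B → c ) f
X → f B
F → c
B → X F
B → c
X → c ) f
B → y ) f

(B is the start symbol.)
GOTO(I, 'f') = CLOSURE({ [A → αX.β] : [A → α.Xβ] ∈ I, X = 'f' })

Items with dot before 'f', with the dot advanced:
  [X → . f B] → [X → f . B]
Closure of the advanced items:
  [X → f . B] has the dot before B: add [B → . c ) f], [B → . X F], [B → . c], [B → . y ) f]
  [B → . X F] has the dot before X: add [X → . f B], [X → . c ) f]

GOTO = { [B → . X F], [B → . c ) f], [B → . c], [B → . y ) f], [X → . c ) f], [X → . f B], [X → f . B] }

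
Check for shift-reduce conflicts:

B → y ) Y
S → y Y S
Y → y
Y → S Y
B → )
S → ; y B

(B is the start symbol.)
A shift-reduce conflict occurs when an LR(0) state has both:
  - a complete (reduce) item [A → α .] (dot at the end), and
  - a shift item [B → β . c γ] (dot before a terminal).

Augment with B' → B and build the canonical LR(0) collection (I0 = CLOSURE({[B' → . B]}), then GOTO on every symbol after a dot until no new states appear). It has 15 states:
  I0: { [B → . )], [B → . y ) Y], [B' → . B] }  — shift
  I1: { [B → ) .] }  — reduce
  I2: { [B' → B .] }  — accept
  I3: { [B → y . ) Y] }  — shift
  I4: { [B → y ) . Y], [S → . ; y B], [S → . y Y S], [Y → . S Y], [Y → . y] }  — shift
  I5: { [S → ; . y B] }  — shift
  I6: { [S → . ; y B], [S → . y Y S], [Y → . S Y], [Y → . y], [Y → S . Y] }  — shift
  I7: { [B → y ) Y .] }  — reduce
  I8: { [S → . ; y B], [S → . y Y S], [S → y . Y S], [Y → . S Y], [Y → . y], [Y → y .] }  — shift, reduce
  I9: { [S → . ; y B], [S → . y Y S], [S → y Y . S] }  — shift
  I10: { [S → y Y S .] }  — reduce
  I11: { [S → . ; y B], [S → . y Y S], [S → y . Y S], [Y → . S Y], [Y → . y] }  — shift
  I12: { [Y → S Y .] }  — reduce
  I13: { [B → . )], [B → . y ) Y], [S → ; y . B] }  — shift
  I14: { [S → ; y B .] }  — reduce

I8 contains reduce item [Y → y .] and shift items [S → . ; y B], [S → . y Y S], [Y → . y] — shift-reduce conflict.

Answer: Yes — I8: [Y → y .] vs [S → . ; y B]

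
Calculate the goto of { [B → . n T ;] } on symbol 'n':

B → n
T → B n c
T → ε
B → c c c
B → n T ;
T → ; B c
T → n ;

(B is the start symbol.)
GOTO(I, 'n') = CLOSURE({ [A → αX.β] : [A → α.Xβ] ∈ I, X = 'n' })

Items with dot before 'n', with the dot advanced:
  [B → . n T ;] → [B → n . T ;]
Closure of the advanced items:
  [B → n . T ;] has the dot before T: add [T → . B n c], [T → .], [T → . ; B c], [T → . n ;]
  [T → . B n c] has the dot before B: add [B → . n], [B → . c c c], [B → . n T ;]

GOTO = { [B → . c c c], [B → . n T ;], [B → . n], [B → n . T ;], [T → . ; B c], [T → . B n c], [T → . n ;], [T → .] }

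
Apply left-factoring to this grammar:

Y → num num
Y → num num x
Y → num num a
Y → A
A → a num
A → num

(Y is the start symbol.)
Y → num num Y'
Y' → ε
Y' → x
Y' → a
Y → A
A → a num
A → num

Left-factoring transforms A → αβ₁ | αβ₂ into A → αA' and A' → β₁ | β₂
(α is the longest common prefix among the alternatives). Repeat until
no nonterminal has two alternatives with a common prefix.

Round 1: Y has alternatives sharing prefix 'num num'. Introduce Y': Y → num num Y'
  Add: Y' → ε
  Add: Y' → x
  Add: Y' → a

No remaining common prefixes — done.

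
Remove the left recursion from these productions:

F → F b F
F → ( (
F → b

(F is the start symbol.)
F → ( ( F'
F → b F'
F' → b F F'
F' → ε

F is directly left-recursive. The standard transformation for
  A → A α₁ | ... | A α_m | β₁ | ... | β_n
is
  A  → β₁ A' | ... | β_n A'
  A' → α₁ A' | ... | α_m A' | ε

F → ( ( becomes F → ( ( F'
F → b becomes F → b F'
F → F b F becomes F' → b F F'
Add F' → ε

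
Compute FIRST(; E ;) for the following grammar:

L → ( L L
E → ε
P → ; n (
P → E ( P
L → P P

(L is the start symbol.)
{ ';' }

To compute FIRST(; E ;), process the symbols left to right:
Symbol ; is a terminal. Add ';' and stop.
FIRST(; E ;) = { ';' }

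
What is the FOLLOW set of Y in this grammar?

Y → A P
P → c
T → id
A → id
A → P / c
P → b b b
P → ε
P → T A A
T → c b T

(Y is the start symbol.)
{ $ }

To compute FOLLOW(Y), find every occurrence of Y on a right-hand side N → α Y β: add FIRST(β) \ {ε}, and if β is empty or nullable also add FOLLOW(N). Iterate to a fixed point.

Y is the start symbol, so $ ∈ FOLLOW(Y).
Y does not occur on any right-hand side.

Taking the union: FOLLOW(Y) = { $ }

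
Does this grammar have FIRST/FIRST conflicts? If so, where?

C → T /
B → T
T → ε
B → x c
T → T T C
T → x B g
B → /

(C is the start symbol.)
A FIRST/FIRST conflict occurs when two productions N → α and N → β for the same non-terminal have FIRST(α) ∩ FIRST(β) ≠ ∅ (with ε ∈ FIRST of a nullable right-hand side, so two nullable alternatives also conflict).

FIRST sets of the non-terminals at (or reachable through a nullable prefix from) the front of some alternative:
  FIRST(T) = { '/', 'x', ε }
  FIRST(C) = { '/', 'x' }

Productions for B:
  B → T: FIRST = { '/', 'x', ε }
  B → x c: FIRST = { 'x' }
  B → /: FIRST = { '/' }
Productions for T:
  T → ε: FIRST = { ε }
  T → T T C: FIRST = { '/', 'x' }
  T → x B g: FIRST = { 'x' }
C has only one production, so no FIRST/FIRST conflict is possible there.

Conflict for B: B → T and B → x c
  Overlap: { 'x' }
Conflict for B: B → T and B → /
  Overlap: { '/' }
Conflict for T: T → T T C and T → x B g
  Overlap: { 'x' }

Answer: Yes. B → T / B → x c on { 'x' }; B → T / B → '/' on { '/' }; T → T T C / T → x B g on { 'x' }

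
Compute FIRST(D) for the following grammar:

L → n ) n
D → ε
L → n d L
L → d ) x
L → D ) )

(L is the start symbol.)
From D → ε:
  - ε-production, so ε ∈ FIRST(D)

Collecting: FIRST(D) = { ε }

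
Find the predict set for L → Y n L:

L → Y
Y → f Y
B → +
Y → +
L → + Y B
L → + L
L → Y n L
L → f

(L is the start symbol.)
PREDICT(L → Y n L) = (FIRST(RHS) \ {ε}) ∪ (FOLLOW(L) if ε ∈ FIRST(RHS), i.e. RHS ⇒* ε)
FIRST(Y) = { '+', 'f' }
FIRST(Y n L) = { '+', 'f' }
ε ∉ FIRST(Y n L), so FOLLOW(L) is not added.
PREDICT(L → Y n L) = { '+', 'f' }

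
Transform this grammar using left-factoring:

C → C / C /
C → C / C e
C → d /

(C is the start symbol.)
C → C / C C'
C' → /
C' → e
C → d /

Left-factoring transforms A → αβ₁ | αβ₂ into A → αA' and A' → β₁ | β₂
(α is the longest common prefix among the alternatives). Repeat until
no nonterminal has two alternatives with a common prefix.

Round 1: C has alternatives sharing prefix 'C / C'. Introduce C': C → C / C C'
  Add: C' → /
  Add: C' → e

No remaining common prefixes — done.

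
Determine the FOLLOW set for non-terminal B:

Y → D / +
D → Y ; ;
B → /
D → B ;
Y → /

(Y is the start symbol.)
{ ';' }

In D → B ;: B is followed by ';', add FIRST(';') \ {ε} = { ';' }

Taking the union: FOLLOW(B) = { ';' }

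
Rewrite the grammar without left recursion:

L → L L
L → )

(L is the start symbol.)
L is directly left-recursive. The standard transformation for
  A → A α₁ | ... | A α_m | β₁ | ... | β_n
is
  A  → β₁ A' | ... | β_n A'
  A' → α₁ A' | ... | α_m A' | ε

L → ) becomes L → ) L'
L → L L becomes L' → L L'
Add L' → ε

Resulting grammar:
L → ) L'
L' → L L'
L' → ε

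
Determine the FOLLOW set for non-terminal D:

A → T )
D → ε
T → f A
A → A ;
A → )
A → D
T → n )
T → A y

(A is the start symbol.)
To compute FOLLOW(D), find every occurrence of D on a right-hand side N → α D β: add FIRST(β) \ {ε}, and if β is empty or nullable also add FOLLOW(N). Iterate to a fixed point.

In A → D: D is at the end, add FOLLOW(A)

The FOLLOW sets referred to above (computed the same way, to a fixed point):
  FOLLOW(A) = { $, ')', ';', 'y' }

Taking the union: FOLLOW(D) = { $, ')', ';', 'y' }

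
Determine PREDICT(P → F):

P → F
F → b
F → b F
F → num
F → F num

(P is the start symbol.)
{ 'b', 'num' }

PREDICT(P → F) = (FIRST(RHS) \ {ε}) ∪ (FOLLOW(P) if ε ∈ FIRST(RHS), i.e. RHS ⇒* ε)
FIRST(F) = { 'b', 'num' }
FIRST(F) = { 'b', 'num' }
ε ∉ FIRST(F), so FOLLOW(P) is not added.
PREDICT(P → F) = { 'b', 'num' }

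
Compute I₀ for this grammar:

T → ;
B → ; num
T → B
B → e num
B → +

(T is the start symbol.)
{ [B → . +], [B → . ; num], [B → . e num], [T → . ;], [T → . B], [T' → . T] }

First, augment the grammar with T' → T
I₀ = CLOSURE({ [T' → . T] }):
  [T' → . T] has the dot before T: add [T → . ;], [T → . B]
  [T → . B] has the dot before B: add [B → . ; num], [B → . e num], [B → . +]
No further items can be added.

I₀ = { [B → . +], [B → . ; num], [B → . e num], [T → . ;], [T → . B], [T' → . T] }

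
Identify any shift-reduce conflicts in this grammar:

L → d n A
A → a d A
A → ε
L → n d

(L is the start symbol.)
A shift-reduce conflict occurs when an LR(0) state has both:
  - a complete (reduce) item [A → α .] (dot at the end), and
  - a shift item [B → β . c γ] (dot before a terminal).

Augment with L' → L and build the canonical LR(0) collection (I0 = CLOSURE({[L' → . L]}), then GOTO on every symbol after a dot until no new states appear). It has 10 states:
  I0: { [L → . d n A], [L → . n d], [L' → . L] }  — shift
  I1: { [L' → L .] }  — accept
  I2: { [L → d . n A] }  — shift
  I3: { [L → n . d] }  — shift
  I4: { [L → n d .] }  — reduce
  I5: { [A → . a d A], [A → .], [L → d n . A] }  — shift, reduce
  I6: { [L → d n A .] }  — reduce
  I7: { [A → a . d A] }  — shift
  I8: { [A → . a d A], [A → .], [A → a d . A] }  — shift, reduce
  I9: { [A → a d A .] }  — reduce

I5 contains reduce item [A → .] and shift item [A → . a d A] — shift-reduce conflict.
I8 contains reduce item [A → .] and shift item [A → . a d A] — shift-reduce conflict.

Answer: Yes — I5: [A → .] vs [A → . a d A]; I8: [A → .] vs [A → . a d A]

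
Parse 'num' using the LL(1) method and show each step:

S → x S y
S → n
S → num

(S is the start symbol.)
LL(1) parsing maintains a stack (initially the start symbol over $) and the input. At each step: if the stack top is a terminal, match it against the current input token; if it is a non-terminal N, replace it with the RHS of M[N, lookahead] (the unique production whose predict set contains the lookahead).

Stack is shown with the top on the left.

Stack  Input  Action
--------------------
S $    num $  output S → num
num $  num $  match 'num'
$      $      accept

The string is accepted.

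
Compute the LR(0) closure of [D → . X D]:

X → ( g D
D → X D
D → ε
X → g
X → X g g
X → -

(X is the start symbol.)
{ [D → . X D], [X → . ( g D], [X → . -], [X → . X g g], [X → . g] }

Start with: [D → . X D]
  [D → . X D] has the dot before X: add [X → . ( g D], [X → . g], [X → . X g g], [X → . -]
No further items can be added.

CLOSURE = { [D → . X D], [X → . ( g D], [X → . -], [X → . X g g], [X → . g] }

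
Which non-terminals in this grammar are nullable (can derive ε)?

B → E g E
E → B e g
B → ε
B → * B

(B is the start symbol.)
{ 'B' }

A non-terminal is nullable if it can derive ε (the empty string): either it has an ε-production, or it has a production whose right-hand side consists entirely of nullable non-terminals.

ε-productions: B → ε
So B is immediately nullable.
No further non-terminal can be added: every production for the remaining non-terminals contains a terminal or a non-nullable non-terminal.
Nullable = { 'B' }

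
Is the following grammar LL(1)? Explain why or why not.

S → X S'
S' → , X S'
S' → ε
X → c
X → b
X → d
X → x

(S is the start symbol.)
Relevant sets:
  FOLLOW(S') = { $ }

For S':
  PREDICT(S' → ',' X S') = { ',' }
  PREDICT(S' → ε) = { $ }
For X:
  PREDICT(X → c) = { 'c' }
  PREDICT(X → b) = { 'b' }
  PREDICT(X → d) = { 'd' }
  PREDICT(X → x) = { 'x' }
S has a single production, so nothing to check there.

All predict sets are disjoint. The grammar IS LL(1).

Answer: Yes, the grammar is LL(1).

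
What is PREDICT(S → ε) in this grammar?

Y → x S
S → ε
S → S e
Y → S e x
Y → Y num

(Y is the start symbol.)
{ $, 'e', 'num' }

PREDICT(S → ε) = (FIRST(RHS) \ {ε}) ∪ (FOLLOW(S) if ε ∈ FIRST(RHS), i.e. RHS ⇒* ε)
The right-hand side is ε (FIRST(ε) = { ε }), so the predict set is FOLLOW(S) = { $, 'e', 'num' }
PREDICT(S → ε) = { $, 'e', 'num' }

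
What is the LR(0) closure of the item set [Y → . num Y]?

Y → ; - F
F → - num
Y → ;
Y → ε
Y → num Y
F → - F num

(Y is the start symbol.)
{ [Y → . num Y] }

To compute CLOSURE, for each item [A → α.Bβ] where B is a non-terminal, add [B → .γ] for all productions B → γ; repeat for the newly added items until nothing changes.

Start with: [Y → . num Y]
The dot precedes the terminal num, so nothing is added.

CLOSURE = { [Y → . num Y] }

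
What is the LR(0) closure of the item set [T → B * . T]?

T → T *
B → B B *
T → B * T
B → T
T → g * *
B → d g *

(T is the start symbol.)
{ [B → . B B *], [B → . T], [B → . d g *], [T → . B * T], [T → . T *], [T → . g * *], [T → B * . T] }

To compute CLOSURE, for each item [A → α.Bβ] where B is a non-terminal, add [B → .γ] for all productions B → γ; repeat for the newly added items until nothing changes.

Start with: [T → B * . T]
  [T → B * . T] has the dot before T: add [T → . T *], [T → . B * T], [T → . g * *]
  [T → . B * T] has the dot before B: add [B → . B B *], [B → . T], [B → . d g *]
No further items can be added.

CLOSURE = { [B → . B B *], [B → . T], [B → . d g *], [T → . B * T], [T → . T *], [T → . g * *], [T → B * . T] }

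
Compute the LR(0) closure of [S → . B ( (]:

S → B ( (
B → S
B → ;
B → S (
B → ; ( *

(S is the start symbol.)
Start with: [S → . B ( (]
  [S → . B ( (] has the dot before B: add [B → . S], [B → . ;], [B → . S (], [B → . ; ( *]
  [B → . S] has the dot before S: all S-items already present
No further items can be added.

CLOSURE = { [B → . ; ( *], [B → . ;], [B → . S (], [B → . S], [S → . B ( (] }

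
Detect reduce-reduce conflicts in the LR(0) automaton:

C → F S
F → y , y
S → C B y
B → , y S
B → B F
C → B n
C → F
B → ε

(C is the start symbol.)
Yes — I4: [B → .] vs [C → F .]

A reduce-reduce conflict occurs when an LR(0) state has two complete items [A → α .] and [B → β .] — both call for a reduction, and with no lookahead the parser cannot choose between them.

Augment with C' → C and build the canonical LR(0) collection (I0 = CLOSURE({[C' → . C]}), then GOTO on every symbol after a dot until no new states appear). It has 16 states:
  I0: { [B → . , y S], [B → . B F], [B → .], [C → . B n], [C → . F S], [C → . F], [C' → . C], [F → . y , y] }  — shift, reduce
  I1: { [B → , . y S] }  — shift
  I2: { [B → B . F], [C → B . n], [F → . y , y] }  — shift
  I3: { [C' → C .] }  — accept
  I4: { [B → . , y S], [B → . B F], [B → .], [C → . B n], [C → . F S], [C → . F], [C → F . S], [C → F .], [F → . y , y], [S → . C B y] }  — shift, 2 reduces
  I5: { [F → y . , y] }  — shift
  I6: { [F → y , . y] }  — shift
  I7: { [F → y , y .] }  — reduce
  I8: { [B → . , y S], [B → . B F], [B → .], [S → C . B y] }  — shift, reduce
  I9: { [C → F S .] }  — reduce
  I10: { [B → B . F], [F → . y , y], [S → C B . y] }  — shift
  I11: { [B → B F .] }  — reduce
  I12: { [F → y . , y], [S → C B y .] }  — shift, reduce
  I13: { [C → B n .] }  — reduce
  I14: { [B → , y . S], [B → . , y S], [B → . B F], [B → .], [C → . B n], [C → . F S], [C → . F], [F → . y , y], [S → . C B y] }  — shift, reduce
  I15: { [B → , y S .] }  — reduce

I4 contains complete items [B → .], [C → F .] — reduce-reduce conflict.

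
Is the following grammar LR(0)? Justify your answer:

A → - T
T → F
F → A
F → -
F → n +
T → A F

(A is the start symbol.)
No. Shift-reduce conflict between [F → - .] and [A → . - T]

A grammar is LR(0) if no state in the canonical LR(0) collection has:
  - both a shift item (dot before a terminal) and a complete item (shift-reduce conflict), or
  - two or more complete items (reduce-reduce conflict; the accept item [A' → A .] counts as a complete item here).

Augment with A' → A and build the canonical LR(0) collection (I0 = CLOSURE({[A' → . A]}), then GOTO on every symbol after a dot until no new states appear). It has 11 states:
  I0: { [A → . - T], [A' → . A] }  — shift
  I1: { [A → - . T], [A → . - T], [F → . -], [F → . A], [F → . n +], [T → . A F], [T → . F] }  — shift
  I2: { [A' → A .] }  — accept
  I3: { [A → - . T], [A → . - T], [F → - .], [F → . -], [F → . A], [F → . n +], [T → . A F], [T → . F] }  — shift, reduce
  I4: { [A → . - T], [F → . -], [F → . A], [F → . n +], [F → A .], [T → A . F] }  — shift, reduce
  I5: { [T → F .] }  — reduce
  I6: { [A → - T .] }  — reduce
  I7: { [F → n . +] }  — shift
  I8: { [F → n + .] }  — reduce
  I9: { [F → A .] }  — reduce
  I10: { [T → A F .] }  — reduce

Conflict in state I3:
  Shift-reduce conflict between [F → - .] and [A → . - T]
So the grammar is NOT LR(0).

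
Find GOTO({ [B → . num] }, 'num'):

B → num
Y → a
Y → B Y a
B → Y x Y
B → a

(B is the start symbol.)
GOTO(I, 'num') = CLOSURE({ [A → αX.β] : [A → α.Xβ] ∈ I, X = 'num' })

Items with dot before 'num', with the dot advanced:
  [B → . num] → [B → num .]
Closure adds nothing (no advanced item has the dot before a non-terminal).

GOTO = { [B → num .] }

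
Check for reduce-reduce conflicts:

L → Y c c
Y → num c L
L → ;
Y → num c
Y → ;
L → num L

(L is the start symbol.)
Yes — I1: [L → ; .] vs [Y → ; .]

Augment with L' → L and build the canonical LR(0) collection (I0 = CLOSURE({[L' → . L]}), then GOTO on every symbol after a dot until no new states appear). It has 10 states:
  I0: { [L → . ;], [L → . Y c c], [L → . num L], [L' → . L], [Y → . ;], [Y → . num c L], [Y → . num c] }  — shift
  I1: { [L → ; .], [Y → ; .] }  — 2 reduces
  I2: { [L' → L .] }  — accept
  I3: { [L → Y . c c] }  — shift
  I4: { [L → . ;], [L → . Y c c], [L → . num L], [L → num . L], [Y → . ;], [Y → . num c L], [Y → . num c], [Y → num . c L], [Y → num . c] }  — shift
  I5: { [L → num L .] }  — reduce
  I6: { [L → . ;], [L → . Y c c], [L → . num L], [Y → . ;], [Y → . num c L], [Y → . num c], [Y → num c . L], [Y → num c .] }  — shift, reduce
  I7: { [Y → num c L .] }  — reduce
  I8: { [L → Y c . c] }  — shift
  I9: { [L → Y c c .] }  — reduce

I1 contains complete items [L → ; .], [Y → ; .] — reduce-reduce conflict.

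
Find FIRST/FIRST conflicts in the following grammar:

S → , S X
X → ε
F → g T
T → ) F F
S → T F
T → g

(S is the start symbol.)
FIRST sets of the non-terminals at (or reachable through a nullable prefix from) the front of some alternative:
  FIRST(T) = { ')', 'g' }

Productions for S:
  S → , S X: FIRST = { ',' }
  S → T F: FIRST = { ')', 'g' }
Productions for T:
  T → ) F F: FIRST = { ')' }
  T → g: FIRST = { 'g' }
X, F have only one production, so no FIRST/FIRST conflict is possible there.

All alternatives of each non-terminal have pairwise disjoint FIRST sets.

Answer: No FIRST/FIRST conflicts.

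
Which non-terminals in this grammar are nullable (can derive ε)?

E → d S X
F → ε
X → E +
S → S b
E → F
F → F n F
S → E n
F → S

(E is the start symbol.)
ε-productions: F → ε
So F is immediately nullable.
E → F: every symbol on the right is nullable, so E is nullable too.
No further non-terminal can be added: every production for the remaining non-terminals contains a terminal or a non-nullable non-terminal.
Nullable = { 'E', 'F' }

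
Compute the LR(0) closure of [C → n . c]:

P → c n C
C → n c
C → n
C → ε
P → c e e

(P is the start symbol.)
To compute CLOSURE, for each item [A → α.Bβ] where B is a non-terminal, add [B → .γ] for all productions B → γ; repeat for the newly added items until nothing changes.

Start with: [C → n . c]
The dot precedes the terminal c, so nothing is added.

CLOSURE = { [C → n . c] }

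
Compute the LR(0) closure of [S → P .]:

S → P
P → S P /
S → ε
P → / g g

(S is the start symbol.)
To compute CLOSURE, for each item [A → α.Bβ] where B is a non-terminal, add [B → .γ] for all productions B → γ; repeat for the newly added items until nothing changes.

Start with: [S → P .]
The dot is at the end, so nothing is added.

CLOSURE = { [S → P .] }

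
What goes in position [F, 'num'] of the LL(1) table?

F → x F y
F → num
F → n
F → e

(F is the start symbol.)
F → num

To find M[F, 'num'], we find productions for F where 'num' is in the predict set (PREDICT(N → α) = (FIRST(α) \ {ε}) ∪ (FOLLOW(N) if α ⇒* ε)).

F → x F y: PREDICT = { 'x' }
F → num: PREDICT = { 'num' }
  'num' is in predict set, so this production goes in M[F, 'num']
F → n: PREDICT = { 'n' }
F → e: PREDICT = { 'e' }

M[F, 'num'] = F → num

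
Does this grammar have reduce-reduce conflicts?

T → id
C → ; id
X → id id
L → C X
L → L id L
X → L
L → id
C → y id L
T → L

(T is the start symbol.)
Yes — I5: [L → id .] vs [T → id .]

A reduce-reduce conflict occurs when an LR(0) state has two complete items [A → α .] and [B → β .] — both call for a reduction, and with no lookahead the parser cannot choose between them.

Augment with T' → T and build the canonical LR(0) collection (I0 = CLOSURE({[T' → . T]}), then GOTO on every symbol after a dot until no new states appear). It has 17 states:
  I0: { [C → . ; id], [C → . y id L], [L → . C X], [L → . L id L], [L → . id], [T → . L], [T → . id], [T' → . T] }  — shift
  I1: { [C → ; . id] }  — shift
  I2: { [C → . ; id], [C → . y id L], [L → . C X], [L → . L id L], [L → . id], [L → C . X], [X → . L], [X → . id id] }  — shift
  I3: { [L → L . id L], [T → L .] }  — shift, reduce
  I4: { [T' → T .] }  — accept
  I5: { [L → id .], [T → id .] }  — 2 reduces
  I6: { [C → y . id L] }  — shift
  I7: { [C → . ; id], [C → . y id L], [C → y id . L], [L → . C X], [L → . L id L], [L → . id] }  — shift
  I8: { [C → y id L .], [L → L . id L] }  — shift, reduce
  I9: { [L → id .] }  — reduce
  I10: { [C → . ; id], [C → . y id L], [L → . C X], [L → . L id L], [L → . id], [L → L id . L] }  — shift
  I11: { [L → L . id L], [L → L id L .] }  — shift, reduce
  I12: { [L → L . id L], [X → L .] }  — shift, reduce
  I13: { [L → C X .] }  — reduce
  I14: { [L → id .], [X → id . id] }  — shift, reduce
  I15: { [X → id id .] }  — reduce
  I16: { [C → ; id .] }  — reduce

I5 contains complete items [L → id .], [T → id .] — reduce-reduce conflict.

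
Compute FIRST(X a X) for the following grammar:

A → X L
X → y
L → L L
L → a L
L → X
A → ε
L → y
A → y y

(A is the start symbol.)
FIRST sets of the non-terminals involved (from the grammar, by fixed-point iteration):
  FIRST(X) = { 'y' }

To compute FIRST(X a X), process the symbols left to right:
Symbol X is a non-terminal. Add FIRST(X) \ {ε} = { 'y' }
X is not nullable (ε ∉ FIRST(X)), so stop here.
FIRST(X a X) = { 'y' }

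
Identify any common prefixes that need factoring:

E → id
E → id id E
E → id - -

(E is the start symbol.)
Yes, E has productions with common prefix 'id'

Left-factoring is needed when two productions for the same non-terminal
share a common prefix on the right-hand side.

Productions for E:
  E → id
  E → id id E
  E → id - -

Found common prefix 'id' in productions for E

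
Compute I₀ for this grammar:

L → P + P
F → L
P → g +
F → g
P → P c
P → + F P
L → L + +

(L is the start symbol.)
First, augment the grammar with L' → L
I₀ = CLOSURE({ [L' → . L] }):
  [L' → . L] has the dot before L: add [L → . P + P], [L → . L + +]
  [L → . P + P] has the dot before P: add [P → . g +], [P → . P c], [P → . + F P]
No further items can be added.

I₀ = { [L → . L + +], [L → . P + P], [L' → . L], [P → . + F P], [P → . P c], [P → . g +] }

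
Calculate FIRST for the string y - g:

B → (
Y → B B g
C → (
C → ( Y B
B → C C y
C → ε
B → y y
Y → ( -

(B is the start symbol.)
To compute FIRST(y - g), process the symbols left to right:
Symbol y is a terminal. Add 'y' and stop.
FIRST(y - g) = { 'y' }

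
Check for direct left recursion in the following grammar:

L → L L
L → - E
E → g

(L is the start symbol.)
Direct left recursion occurs when N → N α for some non-terminal N (the right-hand side begins with the left-hand side itself).

L → L L: LEFT RECURSIVE (starts with L)
L → - E: starts with '-'
E → g: starts with g

The grammar has direct left recursion on: L.

Answer: Yes, L is left-recursive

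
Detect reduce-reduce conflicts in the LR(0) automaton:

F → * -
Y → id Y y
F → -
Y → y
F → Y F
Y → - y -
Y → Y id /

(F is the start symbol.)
A reduce-reduce conflict occurs when an LR(0) state has two complete items [A → α .] and [B → β .] — both call for a reduction, and with no lookahead the parser cannot choose between them.

Augment with F' → F and build the canonical LR(0) collection (I0 = CLOSURE({[F' → . F]}), then GOTO on every symbol after a dot until no new states appear). It has 17 states:
  I0: { [F → . * -], [F → . -], [F → . Y F], [F' → . F], [Y → . - y -], [Y → . Y id /], [Y → . id Y y], [Y → . y] }  — shift
  I1: { [F → * . -] }  — shift
  I2: { [F → - .], [Y → - . y -] }  — shift, reduce
  I3: { [F' → F .] }  — accept
  I4: { [F → . * -], [F → . -], [F → . Y F], [F → Y . F], [Y → . - y -], [Y → . Y id /], [Y → . id Y y], [Y → . y], [Y → Y . id /] }  — shift
  I5: { [Y → . - y -], [Y → . Y id /], [Y → . id Y y], [Y → . y], [Y → id . Y y] }  — shift
  I6: { [Y → y .] }  — reduce
  I7: { [Y → - . y -] }  — shift
  I8: { [Y → Y . id /], [Y → id Y . y] }  — shift
  I9: { [Y → Y id . /] }  — shift
  I10: { [Y → id Y y .] }  — reduce
  I11: { [Y → Y id / .] }  — reduce
  I12: { [Y → - y . -] }  — shift
  I13: { [Y → - y - .] }  — reduce
  I14: { [F → Y F .] }  — reduce
  I15: { [Y → . - y -], [Y → . Y id /], [Y → . id Y y], [Y → . y], [Y → Y id . /], [Y → id . Y y] }  — shift
  I16: { [F → * - .] }  — reduce

No state contains more than one complete item.

Answer: No reduce-reduce conflicts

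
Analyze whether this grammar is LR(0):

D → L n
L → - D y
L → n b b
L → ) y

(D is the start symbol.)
Yes, the grammar is LR(0)

A grammar is LR(0) if no state in the canonical LR(0) collection has:
  - both a shift item (dot before a terminal) and a complete item (shift-reduce conflict), or
  - two or more complete items (reduce-reduce conflict; the accept item [D' → D .] counts as a complete item here).

Augment with D' → D and build the canonical LR(0) collection (I0 = CLOSURE({[D' → . D]}), then GOTO on every symbol after a dot until no new states appear). It has 12 states:
  I0: { [D → . L n], [D' → . D], [L → . ) y], [L → . - D y], [L → . n b b] }  — shift
  I1: { [L → ) . y] }  — shift
  I2: { [D → . L n], [L → - . D y], [L → . ) y], [L → . - D y], [L → . n b b] }  — shift
  I3: { [D' → D .] }  — accept
  I4: { [D → L . n] }  — shift
  I5: { [L → n . b b] }  — shift
  I6: { [L → n b . b] }  — shift
  I7: { [L → n b b .] }  — reduce
  I8: { [D → L n .] }  — reduce
  I9: { [L → - D . y] }  — shift
  I10: { [L → - D y .] }  — reduce
  I11: { [L → ) y .] }  — reduce

Every state is either a pure shift/goto state or contains exactly one complete item and nothing to shift — no conflicts. The grammar is LR(0).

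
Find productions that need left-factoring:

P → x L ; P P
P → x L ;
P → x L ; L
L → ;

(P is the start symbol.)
Yes, P has productions with common prefix 'x L ;'

Left-factoring is needed when two productions for the same non-terminal
share a common prefix on the right-hand side.

Productions for P:
  P → x L ; P P
  P → x L ;
  P → x L ; L

Found common prefix 'x L ;' in productions for P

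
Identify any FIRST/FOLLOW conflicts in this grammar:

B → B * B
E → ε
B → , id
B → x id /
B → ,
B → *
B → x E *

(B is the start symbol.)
A FIRST/FOLLOW conflict occurs when a non-terminal N has a nullable alternative N → β (β ⇒* ε) and another alternative N → α with FIRST(α) ∩ FOLLOW(N) ≠ ∅: on such a lookahead the parser cannot decide between expanding α and letting N vanish via β.

Nullable non-terminals: E.
E has a nullable alternative but only one production, so nothing to check.

B has no nullable alternative, so no FIRST/FOLLOW check is needed there.

No FIRST/FOLLOW conflicts found.

Answer: No FIRST/FOLLOW conflicts.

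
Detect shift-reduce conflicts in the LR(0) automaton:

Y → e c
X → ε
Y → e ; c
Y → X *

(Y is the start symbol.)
Augment with Y' → Y and build the canonical LR(0) collection (I0 = CLOSURE({[Y' → . Y]}), then GOTO on every symbol after a dot until no new states appear). It has 8 states:
  I0: { [X → .], [Y → . X *], [Y → . e ; c], [Y → . e c], [Y' → . Y] }  — shift, reduce
  I1: { [Y → X . *] }  — shift
  I2: { [Y' → Y .] }  — accept
  I3: { [Y → e . ; c], [Y → e . c] }  — shift
  I4: { [Y → e ; . c] }  — shift
  I5: { [Y → e c .] }  — reduce
  I6: { [Y → e ; c .] }  — reduce
  I7: { [Y → X * .] }  — reduce

I0 contains reduce item [X → .] and shift items [Y → . e ; c], [Y → . e c] — shift-reduce conflict.

Answer: Yes — I0: [X → .] vs [Y → . e ; c]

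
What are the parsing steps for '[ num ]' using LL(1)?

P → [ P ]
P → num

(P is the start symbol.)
LL(1) parsing maintains a stack (initially the start symbol over $) and the input. At each step: if the stack top is a terminal, match it against the current input token; if it is a non-terminal N, replace it with the RHS of M[N, lookahead] (the unique production whose predict set contains the lookahead).

Stack is shown with the top on the left.

Stack    Input      Action
--------------------------
P $      [ num ] $  output P → [ P ]
[ P ] $  [ num ] $  match '['
P ] $    num ] $    output P → num
num ] $  num ] $    match 'num'
] $      ] $        match ']'
$        $          accept

The string is accepted.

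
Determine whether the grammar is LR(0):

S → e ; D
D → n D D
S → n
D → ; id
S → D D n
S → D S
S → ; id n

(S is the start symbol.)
No. Shift-reduce conflict between [S → n .] and [D → . ; id]

Augment with S' → S and build the canonical LR(0) collection (I0 = CLOSURE({[S' → . S]}), then GOTO on every symbol after a dot until no new states appear). It has 18 states:
  I0: { [D → . ; id], [D → . n D D], [S → . ; id n], [S → . D D n], [S → . D S], [S → . e ; D], [S → . n], [S' → . S] }  — shift
  I1: { [D → ; . id], [S → ; . id n] }  — shift
  I2: { [D → . ; id], [D → . n D D], [S → . ; id n], [S → . D D n], [S → . D S], [S → . e ; D], [S → . n], [S → D . D n], [S → D . S] }  — shift
  I3: { [S' → S .] }  — accept
  I4: { [S → e . ; D] }  — shift
  I5: { [D → . ; id], [D → . n D D], [D → n . D D], [S → n .] }  — shift, reduce
  I6: { [D → ; . id] }  — shift
  I7: { [D → . ; id], [D → . n D D], [D → n D . D] }  — shift
  I8: { [D → . ; id], [D → . n D D], [D → n . D D] }  — shift
  I9: { [D → n D D .] }  — reduce
  I10: { [D → ; id .] }  — reduce
  I11: { [D → . ; id], [D → . n D D], [S → e ; . D] }  — shift
  I12: { [S → e ; D .] }  — reduce
  I13: { [D → . ; id], [D → . n D D], [S → . ; id n], [S → . D D n], [S → . D S], [S → . e ; D], [S → . n], [S → D . D n], [S → D . S], [S → D D . n] }  — shift
  I14: { [S → D S .] }  — reduce
  I15: { [D → . ; id], [D → . n D D], [D → n . D D], [S → D D n .], [S → n .] }  — shift, 2 reduces
  I16: { [D → ; id .], [S → ; id . n] }  — shift, reduce
  I17: { [S → ; id n .] }  — reduce

Conflict in state I5:
  Shift-reduce conflict between [S → n .] and [D → . ; id]
So the grammar is NOT LR(0).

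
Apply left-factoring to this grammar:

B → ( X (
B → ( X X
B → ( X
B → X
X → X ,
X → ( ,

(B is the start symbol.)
Left-factoring transforms A → αβ₁ | αβ₂ into A → αA' and A' → β₁ | β₂
(α is the longest common prefix among the alternatives). Repeat until
no nonterminal has two alternatives with a common prefix.

Round 1: B has alternatives sharing prefix '( X'. Introduce B': B → ( X B'
  Add: B' → (
  Add: B' → X
  Add: B' → ε

No remaining common prefixes — done.

Resulting grammar:
B → ( X B'
B' → (
B' → X
B' → ε
B → X
X → X ,
X → ( ,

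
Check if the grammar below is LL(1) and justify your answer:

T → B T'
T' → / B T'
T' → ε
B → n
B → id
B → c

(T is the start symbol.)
A grammar is LL(1) if for each non-terminal N with multiple productions, the predict sets of those productions are pairwise disjoint, where PREDICT(N → α) = (FIRST(α) \ {ε}) ∪ (FOLLOW(N) if α ⇒* ε).

Relevant sets:
  FOLLOW(T') = { $ }

For T':
  PREDICT(T' → '/' B T') = { '/' }
  PREDICT(T' → ε) = { $ }
For B:
  PREDICT(B → n) = { 'n' }
  PREDICT(B → id) = { 'id' }
  PREDICT(B → c) = { 'c' }
T has a single production, so nothing to check there.

All predict sets are disjoint. The grammar IS LL(1).

Answer: Yes, the grammar is LL(1).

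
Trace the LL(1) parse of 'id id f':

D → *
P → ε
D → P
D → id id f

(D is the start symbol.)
LL(1) parsing maintains a stack (initially the start symbol over $) and the input. At each step: if the stack top is a terminal, match it against the current input token; if it is a non-terminal N, replace it with the RHS of M[N, lookahead] (the unique production whose predict set contains the lookahead).

Stack is shown with the top on the left.

Stack      Input      Action
----------------------------
D $        id id f $  output D → id id f
id id f $  id id f $  match 'id'
id f $     id f $     match 'id'
f $        f $        match 'f'
$          $          accept

The string is accepted.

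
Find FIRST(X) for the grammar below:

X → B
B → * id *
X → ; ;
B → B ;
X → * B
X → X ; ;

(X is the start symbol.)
{ '*', ';' }

To compute FIRST(X), examine every production with X on the left-hand side, reading each right-hand side left to right until a non-nullable symbol is reached.

FIRST sets of the other non-terminals involved (by the same procedure, iterated to a fixed point):
  FIRST(B) = { '*' }

From X → B:
  - B is a non-terminal: add FIRST(B) \ {ε} = { '*' }
    B is not nullable, so stop
From X → ; ;:
  - ';' is a terminal: add ';' and stop
From X → * B:
  - '*' is a terminal: add '*' and stop
From X → X ; ;:
  - X is the symbol being defined: contributes nothing new
    X is not nullable, so stop

Collecting: FIRST(X) = { '*', ';' }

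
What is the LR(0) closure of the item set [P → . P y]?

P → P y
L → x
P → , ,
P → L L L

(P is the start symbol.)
To compute CLOSURE, for each item [A → α.Bβ] where B is a non-terminal, add [B → .γ] for all productions B → γ; repeat for the newly added items until nothing changes.

Start with: [P → . P y]
  [P → . P y] has the dot before P: add [P → . , ,], [P → . L L L]
  [P → . L L L] has the dot before L: add [L → . x]
No further items can be added.

CLOSURE = { [L → . x], [P → . , ,], [P → . L L L], [P → . P y] }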